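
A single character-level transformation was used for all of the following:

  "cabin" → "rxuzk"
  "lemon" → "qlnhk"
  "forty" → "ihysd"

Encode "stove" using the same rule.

vshml

Each letter's alphabet position (a=0..z=25) is mapped through 23·x+23 mod 26 — an affine cipher.
Applying it to stove: s(18)→23·18+23≡21=v; t(19)→23·19+23≡18=s; o(14)→23·14+23≡7=h; v(21)→23·21+23≡12=m; e(4)→23·4+23≡11=l (all mod 26).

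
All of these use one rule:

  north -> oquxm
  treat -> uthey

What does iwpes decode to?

In north: n→o is +1, o→q is +2, r→u is +3, t→x is +4 — the shift increases by 1 each position. Each letter shifts forward by (position + 1), i.e. 1, 2, 3, … — the shift grows by one for each successive letter.
Reversing it on iwpes: i−1=h, w−2=u, p−3=m, e−4=a, s−5=n.

human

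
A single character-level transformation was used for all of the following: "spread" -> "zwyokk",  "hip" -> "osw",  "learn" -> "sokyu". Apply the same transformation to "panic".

wkusj

The shift depends on letter class: consonant s→z is +7, but vowel e→o is +10. Vowels shift forward by 10 and consonants shift forward by 7.
Applying it to panic: p(cons)+7=w, a(vowel)+10=k, n(cons)+7=u, i(vowel)+10=s, c(cons)+7=j.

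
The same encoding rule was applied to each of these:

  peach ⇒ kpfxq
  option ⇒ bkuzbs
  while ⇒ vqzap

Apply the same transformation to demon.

gpjbs

This is an affine cipher: with a=0,…,z=25, each position x becomes (9x+5) mod 26.
For demon: d(3)→9·3+5≡6=g; e(4)→9·4+5≡15=p; m(12)→9·12+5≡9=j; o(14)→9·14+5≡1=b; n(13)→9·13+5≡18=s (all mod 26).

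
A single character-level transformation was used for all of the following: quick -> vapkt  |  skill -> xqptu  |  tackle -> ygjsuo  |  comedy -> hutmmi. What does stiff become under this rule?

In quick: q→v is +5, u→a is +6, i→p is +7, c→k is +8 — the shift increases by 1 each position. The shift increases by 1 at each position, starting from +5: 5, 6, 7, ….
On stiff: s+5=x, t+6=z, i+7=p, f+8=n, f+9=o.

xzpno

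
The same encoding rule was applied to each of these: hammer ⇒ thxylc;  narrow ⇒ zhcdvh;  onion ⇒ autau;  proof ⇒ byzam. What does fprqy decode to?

Shifts by position in hammer: pos 0: h→t (+12), pos 1: a→h (+7), pos 2: m→x (+11), pos 3: m→y (+12), pos 4: e→l (+7), pos 5: r→c (+11) — repeating every 3. A repeating key of period 3 is used — shifts +12, +7, +11 over and over.
Decoding fprqy: f−12=t, p−7=i, r−11=g, q−12=e, y−7=r.

tiger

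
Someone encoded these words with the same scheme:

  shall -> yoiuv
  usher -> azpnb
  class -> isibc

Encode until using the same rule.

In shall: s→y is +6, h→o is +7, a→i is +8, l→u is +9 — the shift increases by 1 each position. Each letter shifts forward by (position + 6), i.e. 6, 7, 8, … — the shift grows by one for each successive letter.
Applying it to until: u+6=a, n+7=u, t+8=b, i+9=r, l+10=v.

aubrv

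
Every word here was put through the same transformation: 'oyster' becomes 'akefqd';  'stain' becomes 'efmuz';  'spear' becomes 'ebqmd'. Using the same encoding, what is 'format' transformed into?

radymf

Compare letters: o→a is +12, y→k is +12, s→e is +12 — a constant shift. Every letter moves 12 places later in the alphabet, wrapping around z→a.
Applying it to format: f+12=r, o+12=a, r+12=d, m+12=y, a+12=m, t+12=f.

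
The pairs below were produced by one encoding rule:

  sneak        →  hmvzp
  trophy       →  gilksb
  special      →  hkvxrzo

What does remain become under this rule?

Each pair mirrors across the alphabet (s↔h, n↔m, e↔v): positions sum to 25. Each letter is replaced by its mirror in the alphabet: a↔z, b↔y, c↔x, and so on (the Atbash cipher).
Applying it to remain: r↔i, e↔v, m↔n, a↔z, i↔r, n↔m.

ivnzrm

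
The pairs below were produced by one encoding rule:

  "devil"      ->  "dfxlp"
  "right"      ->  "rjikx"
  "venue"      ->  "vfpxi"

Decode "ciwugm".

In devil: d→d is +0, e→f is +1, v→x is +2, i→l is +3 — the shift increases by 1 each position. Each letter shifts forward by its position index (0, 1, 2, …) — the shift grows by one for each successive letter.
Decoding ciwugm: c−0=c, i−1=h, w−2=u, u−3=r, g−4=c, m−5=h.

church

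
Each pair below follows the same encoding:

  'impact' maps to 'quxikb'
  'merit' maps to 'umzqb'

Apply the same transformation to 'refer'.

Compare letters: i→q is +8, m→u is +8, p→x is +8 — a constant shift. Every letter moves 8 places later in the alphabet, wrapping around z→a.
On refer: r+8=z, e+8=m, f+8=n, e+8=m, r+8=z.

zmnmz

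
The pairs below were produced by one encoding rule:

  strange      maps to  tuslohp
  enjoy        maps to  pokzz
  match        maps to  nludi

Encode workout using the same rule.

The shift depends on letter class: consonant s→t is +1, but vowel a→l is +11. Vowels shift forward by 11 and consonants shift forward by 1.
For workout: w(cons)+1=x, o(vowel)+11=z, r(cons)+1=s, k(cons)+1=l, o(vowel)+11=z, u(vowel)+11=f, t(cons)+1=u.

xzslzfu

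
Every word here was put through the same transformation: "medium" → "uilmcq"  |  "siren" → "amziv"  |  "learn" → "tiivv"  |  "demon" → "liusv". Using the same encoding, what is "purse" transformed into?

xyzwm

Shifts by position in medium: pos 0: m→u (+8), pos 1: e→i (+4), pos 2: d→l (+8), pos 3: i→m (+4) — repeating every 2. A repeating key of period 2 is used — shifts +8, +4 over and over.
For purse: p+8=x, u+4=y, r+8=z, s+4=w, e+8=m.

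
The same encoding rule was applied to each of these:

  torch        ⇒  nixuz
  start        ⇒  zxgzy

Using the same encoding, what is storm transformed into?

The output letters match the input read backwards, each shifted +6: torch reversed is hcrot. Two steps: reverse the string, then apply a Caesar shift of +6.
Applying it to storm: reverse → mrots; then shift: m+6=s, r+6=x, o+6=u, t+6=z, s+6=y.

sxuzy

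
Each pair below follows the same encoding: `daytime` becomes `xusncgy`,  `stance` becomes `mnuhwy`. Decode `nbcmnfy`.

Compare letters: d→x is +20, a→u is +20, y→s is +20 — a constant shift. Every letter moves 20 places later in the alphabet, wrapping around z→a.
Reversing it on nbcmnfy: n−20=t, b−20=h, c−20=i, m−20=s, n−20=t, f−20=l, y−20=e.

thistle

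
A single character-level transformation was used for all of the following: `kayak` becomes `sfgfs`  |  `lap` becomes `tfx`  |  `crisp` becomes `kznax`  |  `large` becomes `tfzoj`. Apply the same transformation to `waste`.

efabj

Vowels shift forward by 5 and consonants shift forward by 8.
Applying it to waste: w(cons)+8=e, a(vowel)+5=f, s(cons)+8=a, t(cons)+8=b, e(vowel)+5=j.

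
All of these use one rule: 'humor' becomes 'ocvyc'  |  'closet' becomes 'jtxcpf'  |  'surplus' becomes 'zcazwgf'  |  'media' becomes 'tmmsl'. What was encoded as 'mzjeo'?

fraud

In humor: h→o is +7, u→c is +8, m→v is +9, o→y is +10 — the shift increases by 1 each position. Each letter shifts forward by (position + 7), i.e. 7, 8, 9, … — the shift grows by one for each successive letter.
Decoding mzjeo: m−7=f, z−8=r, j−9=a, e−10=u, o−11=d.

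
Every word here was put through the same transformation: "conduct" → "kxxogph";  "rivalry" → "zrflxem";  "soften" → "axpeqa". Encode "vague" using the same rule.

djqfq

In conduct: c→k is +8, o→x is +9, n→x is +10, d→o is +11 — the shift increases by 1 each position. Each letter shifts forward by (position + 8), i.e. 8, 9, 10, … — the shift grows by one for each successive letter.
For vague: v+8=d, a+9=j, g+10=q, u+11=f, e+12=q.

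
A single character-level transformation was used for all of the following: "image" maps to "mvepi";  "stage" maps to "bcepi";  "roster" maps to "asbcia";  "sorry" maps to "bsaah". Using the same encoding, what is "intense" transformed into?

The shift depends on letter class: consonant m→v is +9, but vowel i→m is +4. The rule splits by letter class: vowels +4, consonants +9.
On intense: i(vowel)+4=m, n(cons)+9=w, t(cons)+9=c, e(vowel)+4=i, n(cons)+9=w, s(cons)+9=b, e(vowel)+4=i.

mwciwbi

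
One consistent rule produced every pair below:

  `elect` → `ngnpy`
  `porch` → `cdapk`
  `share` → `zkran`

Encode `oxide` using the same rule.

dujon

e(4)→n(13) and l(11)→g(6) fit y≡25x+17 (mod 26); the inverse of 25 mod 26 is 25. Treating letters as 0–25, the rule is x ↦ 25x + 17 (mod 26).
For oxide: o(14)→25·14+17≡3=d; x(23)→25·23+17≡20=u; i(8)→25·8+17≡9=j; d(3)→25·3+17≡14=o; e(4)→25·4+17≡13=n (all mod 26).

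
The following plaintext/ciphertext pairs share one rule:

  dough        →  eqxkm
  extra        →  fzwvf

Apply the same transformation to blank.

Letter i (0-indexed) is shifted by i+1, so successive shifts are 1, 2, 3, ….
Applying it to blank: b+1=c, l+2=n, a+3=d, n+4=r, k+5=p.

cndrp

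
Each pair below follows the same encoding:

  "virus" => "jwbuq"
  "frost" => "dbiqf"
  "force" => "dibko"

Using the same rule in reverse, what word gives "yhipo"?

This is an affine cipher: with a=0,…,z=25, each position x becomes (15x+6) mod 26.
Undoing it on yhipo: y(24)→7·(24−6)≡22=w; h(7)→7·(7−6)≡7=h; i(8)→7·(8−6)≡14=o; p(15)→7·(15−6)≡11=l; o(14)→7·(14−6)≡4=e (all mod 26).

whole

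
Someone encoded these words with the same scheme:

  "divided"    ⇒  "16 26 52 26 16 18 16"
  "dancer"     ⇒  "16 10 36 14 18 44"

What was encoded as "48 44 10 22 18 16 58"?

tragedy

d(#4)→16 and i(#9)→26: differences scale by 2, so n = 2·pos + 8. With a=1..z=26, the number is 2·pos + 8.
Reversing it on 48 44 10 22 18 16 58: 48→(48−8)÷2=20=t, 44→(44−8)÷2=18=r, 10→(10−8)÷2=1=a, 22→(22−8)÷2=7=g, 18→(18−8)÷2=5=e, 16→(16−8)÷2=4=d, 58→(58−8)÷2=25=y.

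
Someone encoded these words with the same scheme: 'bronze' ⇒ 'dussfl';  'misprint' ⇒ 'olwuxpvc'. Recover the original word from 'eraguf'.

In bronze: b→d is +2, r→u is +3, o→s is +4, n→s is +5 — the shift increases by 1 each position. Letter i (0-indexed) is shifted by i+2, so successive shifts are 2, 3, 4, ….
Decoding eraguf: e−2=c, r−3=o, a−4=w, g−5=b, u−6=o, f−7=y.

cowboy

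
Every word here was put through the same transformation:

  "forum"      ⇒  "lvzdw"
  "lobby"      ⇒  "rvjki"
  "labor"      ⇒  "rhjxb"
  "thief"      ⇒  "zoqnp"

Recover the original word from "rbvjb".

lunar

In forum: f→l is +6, o→v is +7, r→z is +8, u→d is +9 — the shift increases by 1 each position. Letter i (0-indexed) is shifted by i+6, so successive shifts are 6, 7, 8, ….
Undoing it on rbvjb: r−6=l, b−7=u, v−8=n, j−9=a, b−10=r.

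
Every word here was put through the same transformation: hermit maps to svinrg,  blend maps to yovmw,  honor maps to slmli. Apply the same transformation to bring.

yirmt

Each pair mirrors across the alphabet (h↔s, e↔v, r↔i): positions sum to 25. Letters are reflected about the middle of the alphabet (position → 25−position): Atbash.
Applying it to bring: b↔y, r↔i, i↔r, n↔m, g↔t.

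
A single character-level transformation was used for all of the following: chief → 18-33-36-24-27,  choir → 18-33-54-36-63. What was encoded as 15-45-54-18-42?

block

The formula is n = 3×(alphabet index, a=1) + 9.
Reversing it on 15-45-54-18-42: 15→(15−9)÷3=2=b, 45→(45−9)÷3=12=l, 54→(54−9)÷3=15=o, 18→(18−9)÷3=3=c, 42→(42−9)÷3=11=k.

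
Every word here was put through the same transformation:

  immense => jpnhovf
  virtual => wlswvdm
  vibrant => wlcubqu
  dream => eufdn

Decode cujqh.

bring

Shifts by position in immense: pos 0: i→j (+1), pos 1: m→p (+3), pos 2: m→n (+1), pos 3: e→h (+3) — repeating every 2. A repeating key of period 2 is used — shifts +1, +3 over and over.
Undoing it on cujqh: c−1=b, u−3=r, j−1=i, q−3=n, h−1=g.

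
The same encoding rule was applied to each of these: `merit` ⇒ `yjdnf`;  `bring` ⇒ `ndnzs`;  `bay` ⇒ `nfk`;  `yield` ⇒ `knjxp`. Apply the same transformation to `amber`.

The shift depends on letter class: consonant m→y is +12, but vowel e→j is +5. Two shifts are in play — +5 for a/e/i/o/u, +12 for every other letter.
On amber: a(vowel)+5=f, m(cons)+12=y, b(cons)+12=n, e(vowel)+5=j, r(cons)+12=d.

fynjd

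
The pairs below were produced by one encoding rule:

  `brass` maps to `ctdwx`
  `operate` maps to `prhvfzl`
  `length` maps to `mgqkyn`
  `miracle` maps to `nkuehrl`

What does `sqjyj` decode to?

In brass: b→c is +1, r→t is +2, a→d is +3, s→w is +4 — the shift increases by 1 each position. Each letter shifts forward by (position + 1), i.e. 1, 2, 3, … — the shift grows by one for each successive letter.
Decoding sqjyj: s−1=r, q−2=o, j−3=g, y−4=u, j−5=e.

rogue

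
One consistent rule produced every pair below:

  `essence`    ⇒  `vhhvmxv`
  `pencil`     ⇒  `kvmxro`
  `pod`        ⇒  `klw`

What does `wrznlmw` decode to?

diamond

Each pair mirrors across the alphabet (e↔v, s↔h, s↔h): positions sum to 25. Each letter is replaced by its mirror in the alphabet: a↔z, b↔y, c↔x, and so on (the Atbash cipher).
Undoing it on wrznlmw: w↔d, r↔i, z↔a, n↔m, l↔o, m↔n, w↔d.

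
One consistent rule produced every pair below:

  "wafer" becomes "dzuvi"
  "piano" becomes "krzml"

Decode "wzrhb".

Each pair mirrors across the alphabet (w↔d, a↔z, f↔u): positions sum to 25. Each letter is replaced by its mirror in the alphabet: a↔z, b↔y, c↔x, and so on (the Atbash cipher).
Reversing it on wzrhb: w↔d, z↔a, r↔i, h↔s, b↔y.

daisy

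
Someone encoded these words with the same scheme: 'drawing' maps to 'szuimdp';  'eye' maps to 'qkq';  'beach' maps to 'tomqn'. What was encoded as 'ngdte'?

shrub

The output letters match the input read backwards, each shifted +12: drawing reversed is gniward. Two steps: reverse the string, then apply a Caesar shift of +12.
Undoing it on ngdte: shift back: n−12=b, g−12=u, d−12=r, t−12=h, e−12=s → burhs; then reverse → shrub.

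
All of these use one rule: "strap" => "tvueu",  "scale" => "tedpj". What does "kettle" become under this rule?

In strap: s→t is +1, t→v is +2, r→u is +3, a→e is +4 — the shift increases by 1 each position. Each letter shifts forward by (position + 1), i.e. 1, 2, 3, … — the shift grows by one for each successive letter.
On kettle: k+1=l, e+2=g, t+3=w, t+4=x, l+5=q, e+6=k.

lgwxqk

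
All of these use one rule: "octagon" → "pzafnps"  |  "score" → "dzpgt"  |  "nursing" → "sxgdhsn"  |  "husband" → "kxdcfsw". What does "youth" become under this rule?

Treating letters as 0–25, the rule is x ↦ 23x + 5 (mod 26).
On youth: y(24)→23·24+5≡11=l; o(14)→23·14+5≡15=p; u(20)→23·20+5≡23=x; t(19)→23·19+5≡0=a; h(7)→23·7+5≡10=k (all mod 26).

lpxak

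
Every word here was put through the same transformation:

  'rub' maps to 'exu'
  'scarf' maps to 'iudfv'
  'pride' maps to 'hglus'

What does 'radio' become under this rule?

rlgdu

The output letters match the input read backwards, each shifted +3: rub reversed is bur. Read the word backwards and shift each letter +3.
Applying it to radio: reverse → oidar; then shift: o+3=r, i+3=l, d+3=g, a+3=d, r+3=u.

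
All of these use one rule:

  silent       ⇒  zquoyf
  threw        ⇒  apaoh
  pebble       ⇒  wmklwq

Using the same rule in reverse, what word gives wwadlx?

The shift increases by 1 at each position, starting from +7: 7, 8, 9, ….
Undoing it on wwadlx: w−7=p, w−8=o, a−9=r, d−10=t, l−11=a, x−12=l.

portal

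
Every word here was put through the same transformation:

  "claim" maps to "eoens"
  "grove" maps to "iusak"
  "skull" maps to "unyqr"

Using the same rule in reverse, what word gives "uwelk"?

The shift increases by 1 at each position, starting from +2: 2, 3, 4, ….
Reversing it on uwelk: u−2=s, w−3=t, e−4=a, l−5=g, k−6=e.

stage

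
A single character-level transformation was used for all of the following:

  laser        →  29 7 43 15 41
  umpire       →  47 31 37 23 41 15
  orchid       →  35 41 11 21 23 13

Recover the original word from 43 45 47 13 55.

l(#12)→29 and a(#1)→7: differences scale by 2, so n = 2·pos + 5. Each letter becomes 2×(its alphabet position, a=1..z=26) + 5.
Decoding 43 45 47 13 55: 43→(43−5)÷2=19=s, 45→(45−5)÷2=20=t, 47→(47−5)÷2=21=u, 13→(13−5)÷2=4=d, 55→(55−5)÷2=25=y.

study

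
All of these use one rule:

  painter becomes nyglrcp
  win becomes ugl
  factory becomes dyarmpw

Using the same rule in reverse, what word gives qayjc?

Compare letters: p→n is +24, a→y is +24, i→g is +24 — a constant shift. It's a constant shift of +24 (ROT24).
Undoing it on qayjc: q−24=s, a−24=c, y−24=a, j−24=l, c−24=e.

scale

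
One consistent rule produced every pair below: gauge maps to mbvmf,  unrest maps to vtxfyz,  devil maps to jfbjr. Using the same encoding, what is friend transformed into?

The shift depends on letter class: consonant g→m is +6, but vowel a→b is +1. Two shifts are in play — +1 for a/e/i/o/u, +6 for every other letter.
For friend: f(cons)+6=l, r(cons)+6=x, i(vowel)+1=j, e(vowel)+1=f, n(cons)+6=t, d(cons)+6=j.

lxjftj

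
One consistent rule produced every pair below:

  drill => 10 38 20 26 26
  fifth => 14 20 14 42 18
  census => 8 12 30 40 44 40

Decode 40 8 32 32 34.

scoop

d(#4)→10 and r(#18)→38: differences scale by 2, so n = 2·pos + 2. The formula is n = 2×(alphabet index, a=1) + 2.
Undoing it on 40 8 32 32 34: 40→(40−2)÷2=19=s, 8→(8−2)÷2=3=c, 32→(32−2)÷2=15=o, 32→(32−2)÷2=15=o, 34→(34−2)÷2=16=p.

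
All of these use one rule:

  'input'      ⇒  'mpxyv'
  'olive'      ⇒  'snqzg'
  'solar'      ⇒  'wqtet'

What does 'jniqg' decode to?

Shifts by position in input: pos 0: i→m (+4), pos 1: n→p (+2), pos 2: p→x (+8), pos 3: u→y (+4), pos 4: t→v (+2) — repeating every 3. It's a Vigenère-style cipher with numeric key [4,2,8]: position i shifts by key[i mod 3].
Decoding jniqg: j−4=f, n−2=l, i−8=a, q−4=m, g−2=e.

flame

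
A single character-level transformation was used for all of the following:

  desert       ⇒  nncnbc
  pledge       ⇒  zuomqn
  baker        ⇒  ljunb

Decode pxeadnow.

Shifts by position in desert: pos 0: d→n (+10), pos 1: e→n (+9), pos 2: s→c (+10), pos 3: e→n (+9) — repeating every 2. A repeating key of period 2 is used — shifts +10, +9 over and over.
Undoing it on pxeadnow: p−10=f, x−9=o, e−10=u, a−9=r, d−10=t, n−9=e, o−10=e, w−9=n.

fourteen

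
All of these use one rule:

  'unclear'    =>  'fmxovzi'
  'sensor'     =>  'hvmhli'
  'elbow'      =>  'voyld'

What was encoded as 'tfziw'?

Letters are reflected about the middle of the alphabet (position → 25−position): Atbash.
Undoing it on tfziw: t↔g, f↔u, z↔a, i↔r, w↔d.

guard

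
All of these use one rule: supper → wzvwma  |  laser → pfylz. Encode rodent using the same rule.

In supper: s→w is +4, u→z is +5, p→v is +6, p→w is +7 — the shift increases by 1 each position. Letter i (0-indexed) is shifted by i+4, so successive shifts are 4, 5, 6, ….
Applying it to rodent: r+4=v, o+5=t, d+6=j, e+7=l, n+8=v, t+9=c.

vtjlvc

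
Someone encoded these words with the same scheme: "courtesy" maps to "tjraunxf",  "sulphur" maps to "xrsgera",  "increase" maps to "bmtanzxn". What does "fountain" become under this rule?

Each letter's alphabet position (a=0..z=25) is mapped through 23·x+25 mod 26 — an affine cipher.
For fountain: f(5)→23·5+25≡10=k; o(14)→23·14+25≡9=j; u(20)→23·20+25≡17=r; n(13)→23·13+25≡12=m; t(19)→23·19+25≡20=u; a(0)→23·0+25≡25=z; i(8)→23·8+25≡1=b; n(13)→23·13+25≡12=m (all mod 26).

kjrmuzbm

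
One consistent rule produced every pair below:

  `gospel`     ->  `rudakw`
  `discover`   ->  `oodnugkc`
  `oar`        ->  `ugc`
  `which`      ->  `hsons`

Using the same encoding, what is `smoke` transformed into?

dxuvk

Vowels shift forward by 6 and consonants shift forward by 11.
Applying it to smoke: s(cons)+11=d, m(cons)+11=x, o(vowel)+6=u, k(cons)+11=v, e(vowel)+6=k.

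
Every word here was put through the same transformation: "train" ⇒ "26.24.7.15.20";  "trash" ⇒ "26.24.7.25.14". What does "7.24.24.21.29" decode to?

Each letter is replaced by its alphabet position (a=1..z=26) + 6.
Undoing it on 7.24.24.21.29: 7→(7−6)÷1=1=a, 24→(24−6)÷1=18=r, 24→(24−6)÷1=18=r, 21→(21−6)÷1=15=o, 29→(29−6)÷1=23=w.

arrow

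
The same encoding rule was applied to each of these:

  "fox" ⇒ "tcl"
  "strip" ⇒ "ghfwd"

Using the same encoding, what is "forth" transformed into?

Compare letters: f→t is +14, o→c is +14, x→l is +14 — a constant shift. Each letter is shifted forward by 14 in the alphabet (a Caesar shift of +14).
On forth: f+14=t, o+14=c, r+14=f, t+14=h, h+14=v.

tcfhv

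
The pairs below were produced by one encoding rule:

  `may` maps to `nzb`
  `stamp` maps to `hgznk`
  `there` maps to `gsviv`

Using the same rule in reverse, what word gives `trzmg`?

Each pair mirrors across the alphabet (m↔n, a↔z, y↔b): positions sum to 25. Letters are reflected about the middle of the alphabet (position → 25−position): Atbash.
Reversing it on trzmg: t↔g, r↔i, z↔a, m↔n, g↔t.

giant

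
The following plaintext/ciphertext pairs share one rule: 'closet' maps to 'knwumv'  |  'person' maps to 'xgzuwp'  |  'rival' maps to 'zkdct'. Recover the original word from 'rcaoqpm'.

jasmine

The shifts repeat in a cycle of length 2: positions 0,1,… shift by +8, +2, then the pattern repeats.
Decoding rcaoqpm: r−8=j, c−2=a, a−8=s, o−2=m, q−8=i, p−2=n, m−8=e.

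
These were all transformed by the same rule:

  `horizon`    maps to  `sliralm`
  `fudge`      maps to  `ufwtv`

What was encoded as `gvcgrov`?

textile

This is the alphabet-reversal cipher (Atbash): a becomes z, b becomes y, etc.
Decoding gvcgrov: g↔t, v↔e, c↔x, g↔t, r↔i, o↔l, v↔e.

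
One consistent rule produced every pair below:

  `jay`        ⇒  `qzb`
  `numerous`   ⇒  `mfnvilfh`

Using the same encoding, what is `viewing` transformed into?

Each pair mirrors across the alphabet (j↔q, a↔z, y↔b): positions sum to 25. Each letter is replaced by its mirror in the alphabet: a↔z, b↔y, c↔x, and so on (the Atbash cipher).
Applying it to viewing: v↔e, i↔r, e↔v, w↔d, i↔r, n↔m, g↔t.

ervdrmt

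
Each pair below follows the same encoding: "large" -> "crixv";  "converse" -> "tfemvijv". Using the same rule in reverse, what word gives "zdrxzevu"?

imagined

Compare letters: l→c is +17, a→r is +17, r→i is +17 — a constant shift. Every letter moves 17 places later in the alphabet, wrapping around z→a.
Undoing it on zdrxzevu: z−17=i, d−17=m, r−17=a, x−17=g, z−17=i, e−17=n, v−17=e, u−17=d.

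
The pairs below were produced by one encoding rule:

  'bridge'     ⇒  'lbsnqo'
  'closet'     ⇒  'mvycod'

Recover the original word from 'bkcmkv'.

Every letter moves 10 places later in the alphabet, wrapping around z→a.
Decoding bkcmkv: b−10=r, k−10=a, c−10=s, m−10=c, k−10=a, v−10=l.

rascal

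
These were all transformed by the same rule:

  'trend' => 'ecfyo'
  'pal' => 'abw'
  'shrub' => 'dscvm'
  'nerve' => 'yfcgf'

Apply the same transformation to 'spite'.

dajef

Vowels shift forward by 1 and consonants shift forward by 11.
For spite: s(cons)+11=d, p(cons)+11=a, i(vowel)+1=j, t(cons)+11=e, e(vowel)+1=f.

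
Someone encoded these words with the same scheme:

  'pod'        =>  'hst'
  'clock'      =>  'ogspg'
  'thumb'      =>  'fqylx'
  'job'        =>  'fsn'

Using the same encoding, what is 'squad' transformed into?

The output letters match the input read backwards, each shifted +4: pod reversed is dop. Read the word backwards and shift each letter +4.
For squad: reverse → dauqs; then shift: d+4=h, a+4=e, u+4=y, q+4=u, s+4=w.

heyuw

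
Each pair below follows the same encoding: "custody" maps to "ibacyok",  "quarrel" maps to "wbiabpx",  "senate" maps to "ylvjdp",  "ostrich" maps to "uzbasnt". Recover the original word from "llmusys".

Each letter shifts forward by (position + 6), i.e. 6, 7, 8, … — the shift grows by one for each successive letter.
Undoing it on llmusys: l−6=f, l−7=e, m−8=e, u−9=l, s−10=i, y−11=n, s−12=g.

feeling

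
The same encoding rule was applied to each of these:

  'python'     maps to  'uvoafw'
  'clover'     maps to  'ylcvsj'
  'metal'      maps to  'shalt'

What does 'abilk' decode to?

The output letters match the input read backwards, each shifted +7: python reversed is nohtyp. Read the word backwards and shift each letter +7.
Reversing it on abilk: shift back: a−7=t, b−7=u, i−7=b, l−7=e, k−7=d → tubed; then reverse → debut.

debut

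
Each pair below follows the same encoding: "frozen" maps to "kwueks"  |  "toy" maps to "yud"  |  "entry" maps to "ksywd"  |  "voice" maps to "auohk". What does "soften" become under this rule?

The shift depends on letter class: consonant f→k is +5, but vowel o→u is +6. The rule splits by letter class: vowels +6, consonants +5.
For soften: s(cons)+5=x, o(vowel)+6=u, f(cons)+5=k, t(cons)+5=y, e(vowel)+6=k, n(cons)+5=s.

xukyks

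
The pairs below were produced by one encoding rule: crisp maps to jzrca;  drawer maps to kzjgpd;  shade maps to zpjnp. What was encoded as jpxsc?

Letter i (0-indexed) is shifted by i+7, so successive shifts are 7, 8, 9, ….
Reversing it on jpxsc: j−7=c, p−8=h, x−9=o, s−10=i, c−11=r.

choir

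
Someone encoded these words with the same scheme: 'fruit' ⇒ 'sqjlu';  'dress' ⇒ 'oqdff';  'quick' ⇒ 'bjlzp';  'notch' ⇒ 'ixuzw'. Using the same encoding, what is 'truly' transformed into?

f(5)→s(18) and r(17)→q(16) fit y≡15x+21 (mod 26); the inverse of 15 mod 26 is 7. Each letter's alphabet position (a=0..z=25) is mapped through 15·x+21 mod 26 — an affine cipher.
Applying it to truly: t(19)→15·19+21≡20=u; r(17)→15·17+21≡16=q; u(20)→15·20+21≡9=j; l(11)→15·11+21≡4=e; y(24)→15·24+21≡17=r (all mod 26).

uqjer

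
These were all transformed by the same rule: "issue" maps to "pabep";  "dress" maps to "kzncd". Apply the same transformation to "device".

In issue: i→p is +7, s→a is +8, s→b is +9, u→e is +10 — the shift increases by 1 each position. Letter i (0-indexed) is shifted by i+7, so successive shifts are 7, 8, 9, ….
Applying it to device: d+7=k, e+8=m, v+9=e, i+10=s, c+11=n, e+12=q.

kmesnq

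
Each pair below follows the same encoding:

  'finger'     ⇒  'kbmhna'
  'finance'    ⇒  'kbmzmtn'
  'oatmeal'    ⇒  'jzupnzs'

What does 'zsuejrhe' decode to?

although

f(5)→k(10) and i(8)→b(1) fit y≡23x+25 (mod 26); the inverse of 23 mod 26 is 17. This is an affine cipher: with a=0,…,z=25, each position x becomes (23x+25) mod 26.
Undoing it on zsuejrhe: z(25)→17·(25−25)≡0=a; s(18)→17·(18−25)≡11=l; u(20)→17·(20−25)≡19=t; e(4)→17·(4−25)≡7=h; j(9)→17·(9−25)≡14=o; r(17)→17·(17−25)≡20=u; h(7)→17·(7−25)≡6=g; e(4)→17·(4−25)≡7=h (all mod 26).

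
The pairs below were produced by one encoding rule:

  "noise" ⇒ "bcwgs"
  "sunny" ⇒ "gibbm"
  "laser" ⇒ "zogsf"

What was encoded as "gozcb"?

Compare letters: n→b is +14, o→c is +14, i→w is +14 — a constant shift. This is a Caesar cipher with shift 14.
Decoding gozcb: g−14=s, o−14=a, z−14=l, c−14=o, b−14=n.

salon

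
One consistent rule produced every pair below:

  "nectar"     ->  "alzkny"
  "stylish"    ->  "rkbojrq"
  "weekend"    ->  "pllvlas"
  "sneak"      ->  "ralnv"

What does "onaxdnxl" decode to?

n(13)→a(0) and e(4)→l(11) fit y≡19x+13 (mod 26); the inverse of 19 mod 26 is 11. Each letter's alphabet position (a=0..z=25) is mapped through 19·x+13 mod 26 — an affine cipher.
Reversing it on onaxdnxl: o(14)→11·(14−13)≡11=l; n(13)→11·(13−13)≡0=a; a(0)→11·(0−13)≡13=n; x(23)→11·(23−13)≡6=g; d(3)→11·(3−13)≡20=u; n(13)→11·(13−13)≡0=a; x(23)→11·(23−13)≡6=g; l(11)→11·(11−13)≡4=e (all mod 26).

language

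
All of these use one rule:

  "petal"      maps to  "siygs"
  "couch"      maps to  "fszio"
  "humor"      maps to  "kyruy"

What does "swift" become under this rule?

vanla

In petal: p→s is +3, e→i is +4, t→y is +5, a→g is +6 — the shift increases by 1 each position. Letter i (0-indexed) is shifted by i+3, so successive shifts are 3, 4, 5, ….
For swift: s+3=v, w+4=a, i+5=n, f+6=l, t+7=a.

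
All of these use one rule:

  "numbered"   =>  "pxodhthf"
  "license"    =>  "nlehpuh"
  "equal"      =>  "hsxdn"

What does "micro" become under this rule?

oletr

The shift depends on letter class: consonant n→p is +2, but vowel u→x is +3. The rule splits by letter class: vowels +3, consonants +2.
On micro: m(cons)+2=o, i(vowel)+3=l, c(cons)+2=e, r(cons)+2=t, o(vowel)+3=r.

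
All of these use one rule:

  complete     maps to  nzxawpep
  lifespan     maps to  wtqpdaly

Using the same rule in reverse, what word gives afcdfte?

pursuit

Compare letters: c→n is +11, o→z is +11, m→x is +11 — a constant shift. This is a Caesar cipher with shift 11.
Decoding afcdfte: a−11=p, f−11=u, c−11=r, d−11=s, f−11=u, t−11=i, e−11=t.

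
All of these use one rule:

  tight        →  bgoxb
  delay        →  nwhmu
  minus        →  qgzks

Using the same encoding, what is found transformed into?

Each letter's alphabet position (a=0..z=25) is mapped through 9·x+12 mod 26 — an affine cipher.
Applying it to found: f(5)→9·5+12≡5=f; o(14)→9·14+12≡8=i; u(20)→9·20+12≡10=k; n(13)→9·13+12≡25=z; d(3)→9·3+12≡13=n (all mod 26).

fikzn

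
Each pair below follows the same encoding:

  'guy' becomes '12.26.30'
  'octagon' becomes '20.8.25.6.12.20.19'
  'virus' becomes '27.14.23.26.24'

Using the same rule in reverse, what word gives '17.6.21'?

lap

The number is (letter's place in the alphabet, a=1) + 5.
Decoding 17.6.21: 17→(17−5)÷1=12=l, 6→(6−5)÷1=1=a, 21→(21−5)÷1=16=p.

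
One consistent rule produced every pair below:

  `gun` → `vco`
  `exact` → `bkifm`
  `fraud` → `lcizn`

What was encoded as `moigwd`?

voyage

The output letters match the input read backwards, each shifted +8: gun reversed is nug. Read the word backwards and shift each letter +8.
Decoding moigwd: shift back: m−8=e, o−8=g, i−8=a, g−8=y, w−8=o, d−8=v → egayov; then reverse → voyage.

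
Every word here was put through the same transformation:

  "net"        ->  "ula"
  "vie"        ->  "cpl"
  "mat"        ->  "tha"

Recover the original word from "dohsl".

Compare letters: n→u is +7, e→l is +7, t→a is +7 — a constant shift. Each letter is shifted forward by 7 in the alphabet (a Caesar shift of +7).
Reversing it on dohsl: d−7=w, o−7=h, h−7=a, s−7=l, l−7=e.

whale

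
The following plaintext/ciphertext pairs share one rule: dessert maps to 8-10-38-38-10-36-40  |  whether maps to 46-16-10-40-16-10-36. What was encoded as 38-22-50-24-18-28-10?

The formula is n = 2×(alphabet index, a=1).
Decoding 38-22-50-24-18-28-10: 38→(38−0)÷2=19=s, 22→(22−0)÷2=11=k, 50→(50−0)÷2=25=y, 24→(24−0)÷2=12=l, 18→(18−0)÷2=9=i, 28→(28−0)÷2=14=n, 10→(10−0)÷2=5=e.

skyline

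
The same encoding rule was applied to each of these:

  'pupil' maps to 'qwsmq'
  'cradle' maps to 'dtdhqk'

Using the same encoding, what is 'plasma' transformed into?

The shift increases by 1 at each position, starting from +1: 1, 2, 3, ….
Applying it to plasma: p+1=q, l+2=n, a+3=d, s+4=w, m+5=r, a+6=g.

qndwrg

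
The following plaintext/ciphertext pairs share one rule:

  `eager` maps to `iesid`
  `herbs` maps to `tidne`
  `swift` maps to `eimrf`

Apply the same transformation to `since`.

emzoi

The shift depends on letter class: consonant g→s is +12, but vowel e→i is +4. Vowels shift forward by 4 and consonants shift forward by 12.
For since: s(cons)+12=e, i(vowel)+4=m, n(cons)+12=z, c(cons)+12=o, e(vowel)+4=i.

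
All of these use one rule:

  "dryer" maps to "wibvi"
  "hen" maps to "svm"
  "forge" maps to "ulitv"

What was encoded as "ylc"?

box

Each pair mirrors across the alphabet (d↔w, r↔i, y↔b): positions sum to 25. Each letter is replaced by its mirror in the alphabet: a↔z, b↔y, c↔x, and so on (the Atbash cipher).
Decoding ylc: y↔b, l↔o, c↔x.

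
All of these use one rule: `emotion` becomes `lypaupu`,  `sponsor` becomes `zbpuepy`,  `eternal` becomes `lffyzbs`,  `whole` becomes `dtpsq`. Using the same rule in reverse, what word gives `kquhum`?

Shifts by position in emotion: pos 0: e→l (+7), pos 1: m→y (+12), pos 2: o→p (+1), pos 3: t→a (+7), pos 4: i→u (+12), pos 5: o→p (+1) — repeating every 3. A repeating key of period 3 is used — shifts +7, +12, +1 over and over.
Reversing it on kquhum: k−7=d, q−12=e, u−1=t, h−7=a, u−12=i, m−1=l.

detail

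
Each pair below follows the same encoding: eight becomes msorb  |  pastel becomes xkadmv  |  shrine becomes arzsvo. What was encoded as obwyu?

Shifts by position in eight: pos 0: e→m (+8), pos 1: i→s (+10), pos 2: g→o (+8), pos 3: h→r (+10) — repeating every 2. The shifts repeat in a cycle of length 2: positions 0,1,… shift by +8, +10, then the pattern repeats.
Decoding obwyu: o−8=g, b−10=r, w−8=o, y−10=o, u−8=m.

groom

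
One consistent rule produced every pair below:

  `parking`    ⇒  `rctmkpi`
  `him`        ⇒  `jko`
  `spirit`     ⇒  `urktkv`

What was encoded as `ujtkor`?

shrimp

Every letter moves 2 places later in the alphabet, wrapping around z→a.
Reversing it on ujtkor: u−2=s, j−2=h, t−2=r, k−2=i, o−2=m, r−2=p.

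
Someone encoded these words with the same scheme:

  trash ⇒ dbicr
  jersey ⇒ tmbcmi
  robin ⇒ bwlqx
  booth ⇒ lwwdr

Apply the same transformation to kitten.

The shift depends on letter class: consonant t→d is +10, but vowel a→i is +8. Vowels shift forward by 8 and consonants shift forward by 10.
On kitten: k(cons)+10=u, i(vowel)+8=q, t(cons)+10=d, t(cons)+10=d, e(vowel)+8=m, n(cons)+10=x.

uqddmx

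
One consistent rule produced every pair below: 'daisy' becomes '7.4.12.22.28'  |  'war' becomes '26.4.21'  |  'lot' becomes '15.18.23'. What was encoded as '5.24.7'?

bud

The number is (letter's place in the alphabet, a=1) + 3.
Decoding 5.24.7: 5→(5−3)÷1=2=b, 24→(24−3)÷1=21=u, 7→(7−3)÷1=4=d.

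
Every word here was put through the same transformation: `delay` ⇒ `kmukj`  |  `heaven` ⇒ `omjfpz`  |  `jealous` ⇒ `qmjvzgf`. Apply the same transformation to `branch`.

izjxnt

The shift increases by 1 at each position, starting from +7: 7, 8, 9, ….
On branch: b+7=i, r+8=z, a+9=j, n+10=x, c+11=n, h+12=t.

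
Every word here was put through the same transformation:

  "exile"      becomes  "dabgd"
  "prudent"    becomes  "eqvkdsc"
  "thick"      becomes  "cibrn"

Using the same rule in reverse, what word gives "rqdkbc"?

credit

e(4)→d(3) and x(23)→a(0) fit y≡19x+5 (mod 26); the inverse of 19 mod 26 is 11. This is an affine cipher: with a=0,…,z=25, each position x becomes (19x+5) mod 26.
Reversing it on rqdkbc: r(17)→11·(17−5)≡2=c; q(16)→11·(16−5)≡17=r; d(3)→11·(3−5)≡4=e; k(10)→11·(10−5)≡3=d; b(1)→11·(1−5)≡8=i; c(2)→11·(2−5)≡19=t (all mod 26).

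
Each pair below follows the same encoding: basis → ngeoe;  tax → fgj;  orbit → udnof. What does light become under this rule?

Two shifts are in play — +6 for a/e/i/o/u, +12 for every other letter.
For light: l(cons)+12=x, i(vowel)+6=o, g(cons)+12=s, h(cons)+12=t, t(cons)+12=f.

xostf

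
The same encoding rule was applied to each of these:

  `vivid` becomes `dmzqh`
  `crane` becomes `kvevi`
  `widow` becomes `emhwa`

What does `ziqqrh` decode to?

remind

Shifts by position in vivid: pos 0: v→d (+8), pos 1: i→m (+4), pos 2: v→z (+4), pos 3: i→q (+8), pos 4: d→h (+4) — repeating every 3. The shifts repeat in a cycle of length 3: positions 0,1,… shift by +8, +4, +4, then the pattern repeats.
Reversing it on ziqqrh: z−8=r, i−4=e, q−4=m, q−8=i, r−4=n, h−4=d.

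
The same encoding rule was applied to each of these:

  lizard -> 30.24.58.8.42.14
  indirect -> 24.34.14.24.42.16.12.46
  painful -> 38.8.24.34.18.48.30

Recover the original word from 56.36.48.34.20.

young

l(#12)→30 and i(#9)→24: differences scale by 2, so n = 2·pos + 6. The formula is n = 2×(alphabet index, a=1) + 6.
Reversing it on 56.36.48.34.20: 56→(56−6)÷2=25=y, 36→(36−6)÷2=15=o, 48→(48−6)÷2=21=u, 34→(34−6)÷2=14=n, 20→(20−6)÷2=7=g.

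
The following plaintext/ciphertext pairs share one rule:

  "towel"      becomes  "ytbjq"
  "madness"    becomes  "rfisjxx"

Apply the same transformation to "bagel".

Compare letters: t→y is +5, o→t is +5, w→b is +5 — a constant shift. Every letter moves 5 places later in the alphabet, wrapping around z→a.
For bagel: b+5=g, a+5=f, g+5=l, e+5=j, l+5=q.

gfljq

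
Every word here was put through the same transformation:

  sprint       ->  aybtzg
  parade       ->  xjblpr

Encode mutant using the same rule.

uddlzg

In sprint: s→a is +8, p→y is +9, r→b is +10, i→t is +11 — the shift increases by 1 each position. Each letter shifts forward by (position + 8), i.e. 8, 9, 10, … — the shift grows by one for each successive letter.
On mutant: m+8=u, u+9=d, t+10=d, a+11=l, n+12=z, t+13=g.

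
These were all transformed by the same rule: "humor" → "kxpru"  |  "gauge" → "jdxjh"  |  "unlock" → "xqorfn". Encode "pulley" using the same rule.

sxoohb

Compare letters: h→k is +3, u→x is +3, m→p is +3 — a constant shift. It's a constant shift of +3 (ROT3).
For pulley: p+3=s, u+3=x, l+3=o, l+3=o, e+3=h, y+3=b.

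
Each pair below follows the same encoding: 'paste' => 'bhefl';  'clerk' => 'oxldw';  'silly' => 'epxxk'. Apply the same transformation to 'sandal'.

The shift depends on letter class: consonant p→b is +12, but vowel a→h is +7. Vowels shift forward by 7 and consonants shift forward by 12.
On sandal: s(cons)+12=e, a(vowel)+7=h, n(cons)+12=z, d(cons)+12=p, a(vowel)+7=h, l(cons)+12=x.

ehzphx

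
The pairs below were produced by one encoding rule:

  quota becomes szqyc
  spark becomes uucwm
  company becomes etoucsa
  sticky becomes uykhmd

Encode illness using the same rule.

kqnsgxu

Shifts by position in quota: pos 0: q→s (+2), pos 1: u→z (+5), pos 2: o→q (+2), pos 3: t→y (+5) — repeating every 2. The shifts repeat in a cycle of length 2: positions 0,1,… shift by +2, +5, then the pattern repeats.
For illness: i+2=k, l+5=q, l+2=n, n+5=s, e+2=g, s+5=x, s+2=u.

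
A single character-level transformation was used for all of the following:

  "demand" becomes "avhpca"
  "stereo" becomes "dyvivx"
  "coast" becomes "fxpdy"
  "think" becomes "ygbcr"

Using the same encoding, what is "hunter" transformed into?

d(3)→a(0) and e(4)→v(21) fit y≡21x+15 (mod 26); the inverse of 21 mod 26 is 5. Each letter's alphabet position (a=0..z=25) is mapped through 21·x+15 mod 26 — an affine cipher.
Applying it to hunter: h(7)→21·7+15≡6=g; u(20)→21·20+15≡19=t; n(13)→21·13+15≡2=c; t(19)→21·19+15≡24=y; e(4)→21·4+15≡21=v; r(17)→21·17+15≡8=i (all mod 26).

gtcyvi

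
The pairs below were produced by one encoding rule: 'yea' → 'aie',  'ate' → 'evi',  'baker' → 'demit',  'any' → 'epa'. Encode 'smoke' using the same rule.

Two shifts are in play — +4 for a/e/i/o/u, +2 for every other letter.
On smoke: s(cons)+2=u, m(cons)+2=o, o(vowel)+4=s, k(cons)+2=m, e(vowel)+4=i.

uosmi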